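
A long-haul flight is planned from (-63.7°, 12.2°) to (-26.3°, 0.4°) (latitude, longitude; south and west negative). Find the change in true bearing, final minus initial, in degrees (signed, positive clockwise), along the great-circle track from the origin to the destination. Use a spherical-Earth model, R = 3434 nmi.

Initial bearing θ₁ = atan2(sin Δλ cos φ₂, cos φ₁ sin φ₂ − sin φ₁ cos φ₂ cos Δλ) = 342.75°
Final bearing θ₂ = (initial bearing from the destination back to the start) + 180° = 351.57°
Δθ = θ₂ − θ₁ = +8.8°

+8.8°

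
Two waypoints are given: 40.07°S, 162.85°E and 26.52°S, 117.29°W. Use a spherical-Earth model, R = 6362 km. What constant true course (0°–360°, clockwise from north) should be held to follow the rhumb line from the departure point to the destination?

Δψ = ln[tan(π/4+φ₂/2)/tan(π/4+φ₁/2)] = +0.2842
Δλ = +1.3938 rad (taken the short way round)
course = atan2(Δλ, Δψ) = 78.48°

78.5°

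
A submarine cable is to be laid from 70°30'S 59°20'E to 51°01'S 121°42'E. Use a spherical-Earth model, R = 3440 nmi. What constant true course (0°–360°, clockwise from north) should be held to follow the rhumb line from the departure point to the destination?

Meridional parts: M(φ₁)=-1.7612, M(φ₂)=-1.0386 → ΔM = +0.7227;  Δλ = +1.0885 rad
tan C = Δλ / ΔM = +1.5063 → C = 56.42°

56.4°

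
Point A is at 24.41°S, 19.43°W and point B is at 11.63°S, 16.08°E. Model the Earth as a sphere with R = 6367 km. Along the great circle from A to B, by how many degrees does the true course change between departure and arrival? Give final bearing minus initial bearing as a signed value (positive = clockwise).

At departure: θ₁ = atan2(sin Δλ cos φ₂, cos φ₁ sin φ₂ − sin φ₁ cos φ₂ cos Δλ) = 75.61°
At arrival: θ₂ = atan2(sin Δλ cos φ₁, −cos φ₂ sin φ₁ + sin φ₂ cos φ₁ cos Δλ) = 64.23°
Δθ = θ₂ − θ₁ = -11.4°

-11.4°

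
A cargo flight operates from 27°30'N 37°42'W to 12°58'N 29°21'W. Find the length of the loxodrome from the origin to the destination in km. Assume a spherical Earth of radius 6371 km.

Rhumb course C = atan2(Δλ, Δψ) with Δψ = ln[tan(π/4+φ₂/2)/tan(π/4+φ₁/2)] = -0.2713, Δλ = +0.1457 → C = 151.75°
d = R·|Δφ| / |cos C| = 6371·0.25365 / 0.88092 = 1834 km

1834 km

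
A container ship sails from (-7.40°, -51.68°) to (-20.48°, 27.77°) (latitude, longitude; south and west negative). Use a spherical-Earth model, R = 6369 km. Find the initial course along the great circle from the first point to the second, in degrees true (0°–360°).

θ = atan2( sin Δλ·cos φ₂ ,  cos φ₁ sin φ₂ − sin φ₁ cos φ₂ cos Δλ )
  = atan2(+0.9210, -0.3249) = 109.43°

109.4°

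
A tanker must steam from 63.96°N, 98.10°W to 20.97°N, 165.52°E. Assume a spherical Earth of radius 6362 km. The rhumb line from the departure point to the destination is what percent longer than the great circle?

Great circle: σ = 1.2912 rad → d_gc = Rσ = 8214.4 km
Rhumb: Δφ = -0.7503, Δλ = -1.6821, Δψ = -1.0899, q = Δφ/Δψ = 0.6884 → d_rh = R√(Δφ²+q²Δλ²) = 8778.9 km
Excess = (8778.9 − 8214.4) / 8214.4 = 564.5 / 8214.4 = 6.87% ≈ 6.9%

6.9%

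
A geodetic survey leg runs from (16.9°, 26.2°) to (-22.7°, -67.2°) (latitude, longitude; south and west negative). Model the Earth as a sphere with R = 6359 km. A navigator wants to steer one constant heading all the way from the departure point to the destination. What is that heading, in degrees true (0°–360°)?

Meridional parts: M(φ₁)=+0.2993, M(φ₂)=-0.4070 → ΔM = -0.7063;  Δλ = -1.6301 rad
tan C = Δλ / ΔM = +2.3080 → C = 246.57°

246.6°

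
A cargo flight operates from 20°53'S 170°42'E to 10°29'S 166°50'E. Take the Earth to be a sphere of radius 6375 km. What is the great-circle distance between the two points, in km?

1229 km

Haversine: a = sin²(Δφ/2)+cos φ₁ cos φ₂ sin²(Δλ/2) = 0.00926;  σ = 2·atan2(√a,√(1−a))
σ = 11.044° → d = Rσ = 6375·0.19276 = 1229 km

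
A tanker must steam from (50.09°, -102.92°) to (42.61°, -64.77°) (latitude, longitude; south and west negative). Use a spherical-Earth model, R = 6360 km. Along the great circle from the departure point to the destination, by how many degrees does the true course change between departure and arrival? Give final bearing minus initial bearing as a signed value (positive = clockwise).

At departure: θ₁ = atan2(sin Δλ cos φ₂, cos φ₁ sin φ₂ − sin φ₁ cos φ₂ cos Δλ) = 91.21°
At arrival: θ₂ = atan2(sin Δλ cos φ₁, −cos φ₂ sin φ₁ + sin φ₂ cos φ₁ cos Δλ) = 119.36°
Δθ = θ₂ − θ₁ = +28.2°

+28.2°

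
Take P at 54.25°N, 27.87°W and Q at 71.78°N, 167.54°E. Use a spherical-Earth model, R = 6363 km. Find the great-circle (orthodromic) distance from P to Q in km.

cos σ = sin φ₁ sin φ₂ + cos φ₁ cos φ₂ cos Δλ
      = sin(54.25°)sin(71.78°) + cos(54.25°)cos(71.78°)cos(-164.59°) = 0.5948
σ = 53.503° → d = Rσ = 6363·0.93381 = 5942 km

5942 km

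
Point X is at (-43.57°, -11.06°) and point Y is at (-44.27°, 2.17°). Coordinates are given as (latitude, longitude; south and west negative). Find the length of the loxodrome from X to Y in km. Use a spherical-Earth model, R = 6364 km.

1061 km

Rhumb course C = atan2(Δλ, Δψ) with Δψ = ln[tan(π/4+φ₂/2)/tan(π/4+φ₁/2)] = -0.0170, Δλ = +0.2309 → C = 94.20°
d = R·|Δφ| / |cos C| = 6364·0.01222 / 0.07326 = 1061 km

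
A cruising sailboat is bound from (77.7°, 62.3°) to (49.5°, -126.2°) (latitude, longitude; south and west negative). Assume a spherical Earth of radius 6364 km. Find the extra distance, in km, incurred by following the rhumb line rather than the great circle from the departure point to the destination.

Great circle: cos σ = sin φ₁ sin φ₂ + cos φ₁ cos φ₂ cos Δλ,  σ = 0.9196 rad → d_gc = 5852.5 km
Rhumb line: Δψ = -1.2307, q = Δφ/Δψ = 0.3999, d_rh = R√(Δφ²+q²Δλ²) = 8236.6 km
Excess = 8236.6 − 5852.5 = 2384.1 ≈ 2384 km

2384 km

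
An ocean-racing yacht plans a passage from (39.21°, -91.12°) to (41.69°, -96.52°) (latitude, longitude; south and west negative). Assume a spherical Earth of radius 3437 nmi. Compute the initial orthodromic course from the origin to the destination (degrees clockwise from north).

N = sin Δλ·cos φ₂ = -0.0703;  D = cos φ₁ sin φ₂ − sin φ₁ cos φ₂ cos Δλ = +0.0454
initial course = atan2(N, D) = 302.84°

302.8°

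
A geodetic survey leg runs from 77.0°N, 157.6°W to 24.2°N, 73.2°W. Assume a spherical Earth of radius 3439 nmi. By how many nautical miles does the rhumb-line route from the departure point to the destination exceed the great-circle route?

242 nmi

Great circle: cos σ = sin φ₁ sin φ₂ + cos φ₁ cos φ₂ cos Δλ,  σ = 1.1380 rad → d_gc = 3913.5 nmi
Rhumb line: Δψ = -1.7366, q = Δφ/Δψ = 0.5307, d_rh = R√(Δφ²+q²Δλ²) = 4155.7 nmi
Excess = 4155.7 − 3913.5 = 242.2 ≈ 242 nmi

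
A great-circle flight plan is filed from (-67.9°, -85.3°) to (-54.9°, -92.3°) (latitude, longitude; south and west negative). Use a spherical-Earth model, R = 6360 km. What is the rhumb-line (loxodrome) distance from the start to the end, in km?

1489 km

Rhumb course C = atan2(Δλ, Δψ) with Δψ = ln[tan(π/4+φ₂/2)/tan(π/4+φ₁/2)] = +0.4821, Δλ = -0.1222 → C = 345.78°
d = R·|Δφ| / |cos C| = 6360·0.22689 / 0.96936 = 1489 km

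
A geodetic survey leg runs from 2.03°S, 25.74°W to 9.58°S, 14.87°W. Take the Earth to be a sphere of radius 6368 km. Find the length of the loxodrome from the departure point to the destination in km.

Rhumb course C = atan2(Δλ, Δψ) with Δψ = ln[tan(π/4+φ₂/2)/tan(π/4+φ₁/2)] = -0.1325, Δλ = +0.1897 → C = 124.94°
d = R·|Δφ| / |cos C| = 6368·0.13177 / 0.57273 = 1465 km

1465 km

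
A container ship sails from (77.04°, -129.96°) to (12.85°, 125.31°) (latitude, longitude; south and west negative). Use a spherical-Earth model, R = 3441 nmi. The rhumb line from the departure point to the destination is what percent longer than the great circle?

9.0%

Great circle: σ = 1.4090 rad → d_gc = Rσ = 4848.2 nmi
Rhumb: Δφ = -1.1203, Δλ = -1.8279, Δψ = -1.9491, q = Δφ/Δψ = 0.5748 → d_rh = R√(Δφ²+q²Δλ²) = 5285.1 nmi
Excess = (5285.1 − 4848.2) / 4848.2 = 436.9 / 4848.2 = 9.01% ≈ 9.0%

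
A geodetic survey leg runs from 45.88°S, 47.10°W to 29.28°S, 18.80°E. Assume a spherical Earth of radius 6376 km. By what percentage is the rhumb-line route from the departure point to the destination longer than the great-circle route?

2.3%

Great circle: σ = 0.9285 rad → d_gc = Rσ = 5920.0 km
Rhumb: Δφ = +0.2897, Δλ = +1.1502, Δψ = +0.3684, q = Δφ/Δψ = 0.7864 → d_rh = R√(Δφ²+q²Δλ²) = 6055.7 km
Excess = (6055.7 − 5920.0) / 5920.0 = 135.7 / 5920.0 = 2.29% ≈ 2.3%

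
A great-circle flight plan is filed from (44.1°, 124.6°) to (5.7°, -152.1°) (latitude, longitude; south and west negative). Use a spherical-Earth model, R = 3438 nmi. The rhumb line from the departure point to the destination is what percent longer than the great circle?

2.1%

Great circle: σ = 1.4177 rad → d_gc = Rσ = 4874.1 nmi
Rhumb: Δφ = -0.6702, Δλ = +1.4539, Δψ = -0.7597, q = Δφ/Δψ = 0.8822 → d_rh = R√(Δφ²+q²Δλ²) = 4975.4 nmi
Excess = (4975.4 − 4874.1) / 4874.1 = 101.3 / 4874.1 = 2.08% ≈ 2.1%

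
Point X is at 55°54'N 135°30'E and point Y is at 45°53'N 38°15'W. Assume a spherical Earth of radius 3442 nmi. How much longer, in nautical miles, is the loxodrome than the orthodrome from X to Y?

1887 nmi

Great circle: cos σ = sin φ₁ sin φ₂ + cos φ₁ cos φ₂ cos Δλ,  σ = 1.3628 rad → d_gc = 4690.6 nmi
Rhumb line: Δψ = -0.2786, q = Δφ/Δψ = 0.6275, d_rh = R√(Δφ²+q²Δλ²) = 6577.8 nmi
Excess = 6577.8 − 4690.6 = 1887.2 ≈ 1887 nmi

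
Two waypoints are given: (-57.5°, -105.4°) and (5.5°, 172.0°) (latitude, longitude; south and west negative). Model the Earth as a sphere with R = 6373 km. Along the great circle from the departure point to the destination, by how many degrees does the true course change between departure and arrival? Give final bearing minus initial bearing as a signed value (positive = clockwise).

+48.6°

At departure: θ₁ = atan2(sin Δλ cos φ₂, cos φ₁ sin φ₂ − sin φ₁ cos φ₂ cos Δλ) = 279.19°
At arrival: θ₂ = atan2(sin Δλ cos φ₁, −cos φ₂ sin φ₁ + sin φ₂ cos φ₁ cos Δλ) = 327.80°
Δθ = θ₂ − θ₁ = +48.6°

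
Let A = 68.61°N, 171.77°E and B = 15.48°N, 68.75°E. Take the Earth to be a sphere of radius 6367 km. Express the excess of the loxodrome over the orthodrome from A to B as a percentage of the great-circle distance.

Great circle: σ = 1.4006 rad → d_gc = Rσ = 8917.9 km
Rhumb: Δφ = -0.9273, Δλ = -1.7980, Δψ = -1.3932, q = Δφ/Δψ = 0.6656 → d_rh = R√(Δφ²+q²Δλ²) = 9639.3 km
Excess = (9639.3 − 8917.9) / 8917.9 = 721.4 / 8917.9 = 8.09% ≈ 8.1%

8.1%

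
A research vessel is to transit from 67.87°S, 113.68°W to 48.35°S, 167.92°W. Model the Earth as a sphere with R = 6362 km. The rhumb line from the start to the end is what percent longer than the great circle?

2.8%

Great circle: σ = 0.5763 rad → d_gc = Rσ = 3666.5 km
Rhumb: Δφ = +0.3407, Δλ = -0.9467, Δψ = +0.6653, q = Δφ/Δψ = 0.5121 → d_rh = R√(Δφ²+q²Δλ²) = 3769.7 km
Excess = (3769.7 − 3666.5) / 3666.5 = 103.2 / 3666.5 = 2.81% ≈ 2.8%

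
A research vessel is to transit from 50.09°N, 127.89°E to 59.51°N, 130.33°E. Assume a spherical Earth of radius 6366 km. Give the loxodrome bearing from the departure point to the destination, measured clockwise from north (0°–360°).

Δψ = ln[tan(π/4+φ₂/2)/tan(π/4+φ₁/2)] = +0.2868
Δλ = +0.0426 rad (taken the short way round)
course = atan2(Δλ, Δψ) = 8.44°

8.4°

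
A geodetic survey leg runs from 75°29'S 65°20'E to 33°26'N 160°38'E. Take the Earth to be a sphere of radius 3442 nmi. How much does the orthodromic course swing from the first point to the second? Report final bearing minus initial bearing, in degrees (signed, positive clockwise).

Initial bearing θ₁ = atan2(sin Δλ cos φ₂, cos φ₁ sin φ₂ − sin φ₁ cos φ₂ cos Δλ) = 85.63°
Final bearing θ₂ = (initial bearing from the destination back to the start) + 180° = 17.43°
Δθ = θ₂ − θ₁ = -68.2°

-68.2°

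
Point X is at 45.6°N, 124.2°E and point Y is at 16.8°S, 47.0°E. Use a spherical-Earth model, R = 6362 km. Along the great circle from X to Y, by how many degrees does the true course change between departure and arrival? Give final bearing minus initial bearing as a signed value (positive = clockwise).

At departure: θ₁ = atan2(sin Δλ cos φ₂, cos φ₁ sin φ₂ − sin φ₁ cos φ₂ cos Δλ) = 249.25°
At arrival: θ₂ = atan2(sin Δλ cos φ₁, −cos φ₂ sin φ₁ + sin φ₂ cos φ₁ cos Δλ) = 223.11°
Δθ = θ₂ − θ₁ = -26.1°

-26.1°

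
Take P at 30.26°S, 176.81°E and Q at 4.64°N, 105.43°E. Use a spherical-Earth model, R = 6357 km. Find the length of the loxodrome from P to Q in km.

8520 km

Rhumb course C = atan2(Δλ, Δψ) with Δψ = ln[tan(π/4+φ₂/2)/tan(π/4+φ₁/2)] = +0.6356, Δλ = -1.2458 → C = 297.03°
d = R·|Δφ| / |cos C| = 6357·0.60912 / 0.45447 = 8520 km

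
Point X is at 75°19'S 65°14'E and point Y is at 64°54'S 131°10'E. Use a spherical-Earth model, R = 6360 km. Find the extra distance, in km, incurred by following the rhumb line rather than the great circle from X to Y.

130 km

Great circle: cos σ = sin φ₁ sin φ₂ + cos φ₁ cos φ₂ cos Δλ,  σ = 0.4031 rad → d_gc = 2563.8 km
Rhumb line: Δψ = +0.5468, q = Δφ/Δψ = 0.3325, d_rh = R√(Δφ²+q²Δλ²) = 2694.0 km
Excess = 2694.0 − 2563.8 = 130.2 ≈ 130 km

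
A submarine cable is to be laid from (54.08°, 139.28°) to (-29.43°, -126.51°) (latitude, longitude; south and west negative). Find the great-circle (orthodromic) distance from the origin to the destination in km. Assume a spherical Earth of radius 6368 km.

12872 km

Haversine: a = sin²(Δφ/2)+cos φ₁ cos φ₂ sin²(Δλ/2) = 0.71772;  σ = 2·atan2(√a,√(1−a))
σ = 115.813° → d = Rσ = 6368·2.02131 = 12872 km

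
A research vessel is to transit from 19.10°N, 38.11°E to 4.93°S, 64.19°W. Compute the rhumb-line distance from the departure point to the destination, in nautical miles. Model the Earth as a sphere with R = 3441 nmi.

6220 nmi

Δψ = ln[tan(π/4+φ₂/2)/tan(π/4+φ₁/2)] = -0.4259;  Δφ = -0.4194 rad,  Δλ = -1.7855 rad
q = Δφ/Δψ = 0.9848
d = R·√(Δφ² + q²Δλ²) = 3441·1.80772 = 6220 nmi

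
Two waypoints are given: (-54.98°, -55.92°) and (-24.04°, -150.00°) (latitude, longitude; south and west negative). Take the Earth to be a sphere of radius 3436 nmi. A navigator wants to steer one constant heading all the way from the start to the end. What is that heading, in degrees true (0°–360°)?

Meridional parts: M(φ₁)=-1.1536, M(φ₂)=-0.4325 → ΔM = +0.7212;  Δλ = -1.6420 rad
tan C = Δλ / ΔM = -2.2769 → C = 293.71°

293.7°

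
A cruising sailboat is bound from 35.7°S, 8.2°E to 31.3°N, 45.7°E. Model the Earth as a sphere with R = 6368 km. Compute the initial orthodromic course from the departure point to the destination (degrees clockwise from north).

θ = atan2( sin Δλ·cos φ₂ ,  cos φ₁ sin φ₂ − sin φ₁ cos φ₂ cos Δλ )
  = atan2(+0.5202, +0.8175) = 32.47°

32.5°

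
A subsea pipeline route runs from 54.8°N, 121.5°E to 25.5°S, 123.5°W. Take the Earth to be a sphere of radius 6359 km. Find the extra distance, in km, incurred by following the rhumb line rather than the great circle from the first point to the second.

Great circle: cos σ = sin φ₁ sin φ₂ + cos φ₁ cos φ₂ cos Δλ,  σ = 2.1793 rad → d_gc = 13858.4 km
Rhumb line: Δψ = -1.6087, q = Δφ/Δψ = 0.8712, d_rh = R√(Δφ²+q²Δλ²) = 14250.2 km
Excess = 14250.2 − 13858.4 = 391.8 ≈ 392 km

392 km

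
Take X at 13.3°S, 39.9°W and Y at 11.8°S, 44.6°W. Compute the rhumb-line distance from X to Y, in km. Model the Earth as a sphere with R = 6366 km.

536 km

Δψ = ln[tan(π/4+φ₂/2)/tan(π/4+φ₁/2)] = +0.0268;  Δφ = +0.0262 rad,  Δλ = -0.0820 rad
q = Δφ/Δψ = 0.9761
d = R·√(Δφ² + q²Δλ²) = 6366·0.08424 = 536 km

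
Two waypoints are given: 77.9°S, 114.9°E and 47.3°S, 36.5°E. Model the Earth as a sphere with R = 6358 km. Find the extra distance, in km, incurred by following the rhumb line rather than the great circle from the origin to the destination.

298 km

Great circle: cos σ = sin φ₁ sin φ₂ + cos φ₁ cos φ₂ cos Δλ,  σ = 0.7270 rad → d_gc = 4622.27 km
Rhumb line: Δψ = +1.3051, q = Δφ/Δψ = 0.4092, d_rh = R√(Δφ²+q²Δλ²) = 4919.83 km
Excess = 4919.83 − 4622.27 = 297.56 ≈ 298 km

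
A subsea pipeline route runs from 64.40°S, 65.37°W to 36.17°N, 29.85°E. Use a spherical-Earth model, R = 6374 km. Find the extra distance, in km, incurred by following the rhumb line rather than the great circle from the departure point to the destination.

Great circle: cos σ = sin φ₁ sin φ₂ + cos φ₁ cos φ₂ cos Δλ,  σ = 2.1700 rad → d_gc = 13831.5 km
Rhumb line: Δψ = +2.1599, q = Δφ/Δψ = 0.8127, d_rh = R√(Δφ²+q²Δλ²) = 14116.7 km
Excess = 14116.7 − 13831.5 = 285.2 ≈ 285 km

285 km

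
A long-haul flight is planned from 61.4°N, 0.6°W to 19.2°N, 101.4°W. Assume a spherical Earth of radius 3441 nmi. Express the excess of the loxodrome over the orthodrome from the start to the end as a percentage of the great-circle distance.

Great circle: σ = 1.3653 rad → d_gc = Rσ = 4698.1 nmi
Rhumb: Δφ = -0.7365, Δλ = -1.7593, Δψ = -1.0253, q = Δφ/Δψ = 0.7183 → d_rh = R√(Δφ²+q²Δλ²) = 5033.2 nmi
Excess = (5033.2 − 4698.1) / 4698.1 = 335.1 / 4698.1 = 7.13% ≈ 7.1%

7.1%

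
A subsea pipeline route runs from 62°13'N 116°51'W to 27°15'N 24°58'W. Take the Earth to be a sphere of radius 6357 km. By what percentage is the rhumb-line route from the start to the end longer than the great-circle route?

Great circle: σ = 1.1686 rad → d_gc = Rσ = 7428.6 km
Rhumb: Δφ = -0.6103, Δλ = +1.6037, Δψ = -0.9025, q = Δφ/Δψ = 0.6763 → d_rh = R√(Δφ²+q²Δλ²) = 7910.7 km
Excess = (7910.7 − 7428.6) / 7428.6 = 482.1 / 7428.6 = 6.49% ≈ 6.5%

6.5%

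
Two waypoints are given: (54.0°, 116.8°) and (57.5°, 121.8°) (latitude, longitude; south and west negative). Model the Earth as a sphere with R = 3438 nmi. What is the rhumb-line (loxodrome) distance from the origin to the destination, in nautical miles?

Rhumb course C = atan2(Δλ, Δψ) with Δψ = ln[tan(π/4+φ₂/2)/tan(π/4+φ₁/2)] = +0.1086, Δλ = +0.0873 → C = 38.78°
d = R·|Δφ| / |cos C| = 3438·0.06109 / 0.77960 = 269 nmi

269 nmi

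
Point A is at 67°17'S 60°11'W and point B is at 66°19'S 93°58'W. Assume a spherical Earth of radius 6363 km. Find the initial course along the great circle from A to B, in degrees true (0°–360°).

258.4°

θ = atan2( sin Δλ·cos φ₂ ,  cos φ₁ sin φ₂ − sin φ₁ cos φ₂ cos Δλ )
  = atan2(-0.2234, -0.0457) = 258.44°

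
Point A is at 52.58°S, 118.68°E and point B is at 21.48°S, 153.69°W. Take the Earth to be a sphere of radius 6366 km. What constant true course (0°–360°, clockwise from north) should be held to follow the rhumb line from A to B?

Δψ = ln[tan(π/4+φ₂/2)/tan(π/4+φ₁/2)] = +0.6987
Δλ = +1.5294 rad (taken the short way round)
course = atan2(Δλ, Δψ) = 65.45°

65.4°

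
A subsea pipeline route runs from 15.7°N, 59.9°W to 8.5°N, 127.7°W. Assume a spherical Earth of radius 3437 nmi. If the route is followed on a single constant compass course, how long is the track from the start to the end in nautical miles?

3997 nmi

Rhumb course C = atan2(Δλ, Δψ) with Δψ = ln[tan(π/4+φ₂/2)/tan(π/4+φ₁/2)] = -0.1286, Δλ = -1.1833 → C = 263.80°
d = R·|Δφ| / |cos C| = 3437·0.12566 / 0.10805 = 3997 nmi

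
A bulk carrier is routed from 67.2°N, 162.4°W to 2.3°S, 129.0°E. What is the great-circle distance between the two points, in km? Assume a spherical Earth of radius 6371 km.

cos σ = sin φ₁ sin φ₂ + cos φ₁ cos φ₂ cos Δλ
      = sin(67.20°)sin(-2.30°) + cos(67.20°)cos(-2.30°)cos(-68.60°) = 0.1043
σ = 84.014° → d = Rσ = 6371·1.46632 = 9342 km

9342 km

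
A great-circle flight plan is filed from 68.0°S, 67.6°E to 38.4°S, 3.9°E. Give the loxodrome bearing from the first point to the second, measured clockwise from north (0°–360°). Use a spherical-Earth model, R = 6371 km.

309.3°

Δψ = ln[tan(π/4+φ₂/2)/tan(π/4+φ₁/2)] = +0.9111
Δλ = -1.1118 rad (taken the short way round)
course = atan2(Δλ, Δψ) = 309.33°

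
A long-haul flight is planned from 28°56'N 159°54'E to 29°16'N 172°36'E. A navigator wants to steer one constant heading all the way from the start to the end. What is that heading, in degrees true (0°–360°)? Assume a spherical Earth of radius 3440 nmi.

Δψ = ln[tan(π/4+φ₂/2)/tan(π/4+φ₁/2)] = +0.0067
Δλ = +0.2217 rad (taken the short way round)
course = atan2(Δλ, Δψ) = 88.28°

88.3°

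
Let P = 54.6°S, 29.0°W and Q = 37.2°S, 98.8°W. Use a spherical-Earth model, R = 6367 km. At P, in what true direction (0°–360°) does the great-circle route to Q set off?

θ = atan2( sin Δλ·cos φ₂ ,  cos φ₁ sin φ₂ − sin φ₁ cos φ₂ cos Δλ )
  = atan2(-0.7475, -0.1260) = 260.43°

260.4°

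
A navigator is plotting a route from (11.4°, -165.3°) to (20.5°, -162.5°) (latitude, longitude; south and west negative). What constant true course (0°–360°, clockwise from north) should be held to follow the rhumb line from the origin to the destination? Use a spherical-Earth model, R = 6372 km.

16.5°

Δψ = ln[tan(π/4+φ₂/2)/tan(π/4+φ₁/2)] = +0.1654
Δλ = +0.0489 rad (taken the short way round)
course = atan2(Δλ, Δψ) = 16.46°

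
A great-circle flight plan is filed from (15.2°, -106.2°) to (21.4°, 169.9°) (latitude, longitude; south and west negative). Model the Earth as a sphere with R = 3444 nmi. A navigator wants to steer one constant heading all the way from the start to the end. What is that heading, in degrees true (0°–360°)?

274.5°

Δψ = ln[tan(π/4+φ₂/2)/tan(π/4+φ₁/2)] = +0.1140
Δλ = -1.4643 rad (taken the short way round)
course = atan2(Δλ, Δψ) = 274.45°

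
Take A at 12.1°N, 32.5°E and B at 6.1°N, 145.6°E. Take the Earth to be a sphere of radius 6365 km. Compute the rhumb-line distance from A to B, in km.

Δψ = ln[tan(π/4+φ₂/2)/tan(π/4+φ₁/2)] = -0.1061;  Δφ = -0.1047 rad,  Δλ = +1.9740 rad
q = Δφ/Δψ = 0.9869
d = R·√(Δφ² + q²Δλ²) = 6365·1.95100 = 12418 km

12418 km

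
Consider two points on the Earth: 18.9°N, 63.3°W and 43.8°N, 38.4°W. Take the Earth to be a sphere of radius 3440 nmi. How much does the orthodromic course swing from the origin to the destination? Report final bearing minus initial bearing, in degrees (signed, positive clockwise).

+13.4°

At departure: θ₁ = atan2(sin Δλ cos φ₂, cos φ₁ sin φ₂ − sin φ₁ cos φ₂ cos Δλ) = 34.46°
At arrival: θ₂ = atan2(sin Δλ cos φ₁, −cos φ₂ sin φ₁ + sin φ₂ cos φ₁ cos Δλ) = 47.88°
Δθ = θ₂ − θ₁ = +13.4°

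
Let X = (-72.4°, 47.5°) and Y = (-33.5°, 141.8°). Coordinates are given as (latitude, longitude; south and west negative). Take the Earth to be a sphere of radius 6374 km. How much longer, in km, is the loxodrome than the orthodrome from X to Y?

Great circle: cos σ = sin φ₁ sin φ₂ + cos φ₁ cos φ₂ cos Δλ,  σ = 1.0389 rad → d_gc = 6621.7 km
Rhumb line: Δψ = +1.2444, q = Δφ/Δψ = 0.5456, d_rh = R√(Δφ²+q²Δλ²) = 7175.4 km
Excess = 7175.4 − 6621.7 = 553.7 ≈ 554 km

554 km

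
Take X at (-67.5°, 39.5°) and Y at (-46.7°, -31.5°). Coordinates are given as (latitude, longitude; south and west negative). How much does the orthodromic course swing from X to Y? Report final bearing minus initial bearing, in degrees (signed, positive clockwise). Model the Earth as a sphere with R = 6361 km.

+62.7°

Initial bearing θ₁ = atan2(sin Δλ cos φ₂, cos φ₁ sin φ₂ − sin φ₁ cos φ₂ cos Δλ) = 263.64°
Final bearing θ₂ = (initial bearing from the destination back to the start) + 180° = 326.32°
Δθ = θ₂ − θ₁ = +62.7°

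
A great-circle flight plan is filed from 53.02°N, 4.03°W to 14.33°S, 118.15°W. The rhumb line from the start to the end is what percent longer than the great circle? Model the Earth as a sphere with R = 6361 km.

3.7%

Great circle: σ = 2.0218 rad → d_gc = Rσ = 12860.8 km
Rhumb: Δφ = -1.1755, Δλ = -1.9918, Δψ = -1.3482, q = Δφ/Δψ = 0.8719 → d_rh = R√(Δφ²+q²Δλ²) = 13339.4 km
Excess = (13339.4 − 12860.8) / 12860.8 = 478.6 / 12860.8 = 3.72% ≈ 3.7%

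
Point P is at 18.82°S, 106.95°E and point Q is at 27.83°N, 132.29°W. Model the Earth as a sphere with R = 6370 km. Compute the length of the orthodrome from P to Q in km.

13937 km

Haversine: a = sin²(Δφ/2)+cos φ₁ cos φ₂ sin²(Δλ/2) = 0.78936;  σ = 2·atan2(√a,√(1−a))
σ = 125.360° → d = Rσ = 6370·2.18794 = 13937 km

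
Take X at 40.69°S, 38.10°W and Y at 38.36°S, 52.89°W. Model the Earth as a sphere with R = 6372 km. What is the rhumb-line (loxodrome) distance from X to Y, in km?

1295 km

Δψ = ln[tan(π/4+φ₂/2)/tan(π/4+φ₁/2)] = +0.0527;  Δφ = +0.0407 rad,  Δλ = -0.2581 rad
q = Δφ/Δψ = 0.7712
d = R·√(Δφ² + q²Δλ²) = 6372·0.20319 = 1295 km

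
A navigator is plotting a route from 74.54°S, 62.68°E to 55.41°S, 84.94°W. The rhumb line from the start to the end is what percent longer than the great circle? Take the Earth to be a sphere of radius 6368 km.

Great circle: σ = 0.8424 rad → d_gc = Rσ = 5364.6 km
Rhumb: Δφ = +0.3339, Δλ = -2.5765, Δψ = +0.8303, q = Δφ/Δψ = 0.4021 → d_rh = R√(Δφ²+q²Δλ²) = 6932.1 km
Excess = (6932.1 − 5364.6) / 5364.6 = 1567.5 / 5364.6 = 29.22% ≈ 29.2%

29.2%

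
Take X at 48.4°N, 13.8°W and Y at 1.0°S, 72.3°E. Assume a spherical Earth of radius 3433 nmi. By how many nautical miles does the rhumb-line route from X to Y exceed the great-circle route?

Great circle: cos σ = sin φ₁ sin φ₂ + cos φ₁ cos φ₂ cos Δλ,  σ = 1.5387 rad → d_gc = 5282.33 nmi
Rhumb line: Δψ = -0.9854, q = Δφ/Δψ = 0.8750, d_rh = R√(Δφ²+q²Δλ²) = 5397.78 nmi
Excess = 5397.78 − 5282.33 = 115.45 ≈ 115 nmi

115 nmi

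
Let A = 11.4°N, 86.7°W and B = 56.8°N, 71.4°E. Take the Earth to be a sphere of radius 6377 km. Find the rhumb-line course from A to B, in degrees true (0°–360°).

69.9°

Meridional parts: M(φ₁)=+0.2003, M(φ₂)=+1.2103 → ΔM = +1.0100;  Δλ = +2.7594 rad
tan C = Δλ / ΔM = +2.7321 → C = 69.90°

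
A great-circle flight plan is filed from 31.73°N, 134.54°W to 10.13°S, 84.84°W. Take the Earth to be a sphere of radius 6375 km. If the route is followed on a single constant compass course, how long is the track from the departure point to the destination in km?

7056 km

Δψ = ln[tan(π/4+φ₂/2)/tan(π/4+φ₁/2)] = -0.7622;  Δφ = -0.7306 rad,  Δλ = +0.8674 rad
q = Δφ/Δψ = 0.9585
d = R·√(Δφ² + q²Δλ²) = 6375·1.10683 = 7056 km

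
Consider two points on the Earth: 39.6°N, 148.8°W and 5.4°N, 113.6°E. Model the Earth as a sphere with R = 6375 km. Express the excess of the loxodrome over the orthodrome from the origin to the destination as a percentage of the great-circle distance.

2.6%

Great circle: σ = 1.6123 rad → d_gc = Rσ = 10278.2 km
Rhumb: Δφ = -0.5969, Δλ = -1.7034, Δψ = -0.6594, q = Δφ/Δψ = 0.9052 → d_rh = R√(Δφ²+q²Δλ²) = 10540.5 km
Excess = (10540.5 − 10278.2) / 10278.2 = 262.3 / 10278.2 = 2.552% ≈ 2.6%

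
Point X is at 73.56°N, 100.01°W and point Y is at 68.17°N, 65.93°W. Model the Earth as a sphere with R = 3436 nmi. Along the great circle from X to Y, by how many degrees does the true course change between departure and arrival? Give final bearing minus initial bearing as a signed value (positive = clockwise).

+32.3°

At departure: θ₁ = atan2(sin Δλ cos φ₂, cos φ₁ sin φ₂ − sin φ₁ cos φ₂ cos Δλ) = 98.91°
At arrival: θ₂ = atan2(sin Δλ cos φ₁, −cos φ₂ sin φ₁ + sin φ₂ cos φ₁ cos Δλ) = 131.25°
Δθ = θ₂ − θ₁ = +32.3°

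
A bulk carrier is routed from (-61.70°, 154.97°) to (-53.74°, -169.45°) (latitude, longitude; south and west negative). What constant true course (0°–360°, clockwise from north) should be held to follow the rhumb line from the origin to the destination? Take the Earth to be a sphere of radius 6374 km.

67.2°

Δψ = ln[tan(π/4+φ₂/2)/tan(π/4+φ₁/2)] = +0.2614
Δλ = +0.6210 rad (taken the short way round)
course = atan2(Δλ, Δψ) = 67.17°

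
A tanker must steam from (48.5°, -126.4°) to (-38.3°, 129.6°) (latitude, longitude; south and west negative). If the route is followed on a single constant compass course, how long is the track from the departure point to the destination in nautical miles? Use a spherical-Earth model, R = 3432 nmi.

Rhumb course C = atan2(Δλ, Δψ) with Δψ = ln[tan(π/4+φ₂/2)/tan(π/4+φ₁/2)] = -1.6952, Δλ = -1.8151 → C = 226.96°
d = R·|Δφ| / |cos C| = 3432·1.51495 / 0.68255 = 7617 nmi

7617 nmi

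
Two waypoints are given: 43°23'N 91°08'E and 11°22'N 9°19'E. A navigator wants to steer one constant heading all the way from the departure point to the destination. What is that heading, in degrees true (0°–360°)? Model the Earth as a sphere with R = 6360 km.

Meridional parts: M(φ₁)=+0.8420, M(φ₂)=+0.1997 → ΔM = -0.6423;  Δλ = -1.4280 rad
tan C = Δλ / ΔM = +2.2232 → C = 245.78°

245.8°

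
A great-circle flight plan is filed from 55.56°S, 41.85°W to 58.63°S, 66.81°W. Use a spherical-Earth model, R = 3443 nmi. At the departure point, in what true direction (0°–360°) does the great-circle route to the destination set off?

246.9°

N = sin Δλ·cos φ₂ = -0.2197;  D = cos φ₁ sin φ₂ − sin φ₁ cos φ₂ cos Δλ = -0.0937
initial course = atan2(N, D) = 246.91°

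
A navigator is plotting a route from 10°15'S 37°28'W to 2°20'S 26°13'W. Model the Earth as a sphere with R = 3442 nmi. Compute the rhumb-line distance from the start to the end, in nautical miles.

Δψ = ln[tan(π/4+φ₂/2)/tan(π/4+φ₁/2)] = +0.1391;  Δφ = +0.1382 rad,  Δλ = +0.1963 rad
q = Δφ/Δψ = 0.9932
d = R·√(Δφ² + q²Δλ²) = 3442·0.23900 = 823 nmi

823 nmi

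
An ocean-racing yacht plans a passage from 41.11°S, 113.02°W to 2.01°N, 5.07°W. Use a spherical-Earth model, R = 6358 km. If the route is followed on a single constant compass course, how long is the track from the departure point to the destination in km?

Δψ = ln[tan(π/4+φ₂/2)/tan(π/4+φ₁/2)] = +0.8235;  Δφ = +0.7526 rad,  Δλ = +1.8841 rad
q = Δφ/Δψ = 0.9139
d = R·√(Δφ² + q²Δλ²) = 6358·1.87913 = 11948 km

11948 km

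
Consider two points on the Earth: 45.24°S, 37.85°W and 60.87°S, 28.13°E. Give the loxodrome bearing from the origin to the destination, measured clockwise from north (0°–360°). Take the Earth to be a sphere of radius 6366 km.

111.8°

Δψ = ln[tan(π/4+φ₂/2)/tan(π/4+φ₁/2)] = -0.4604
Δλ = +1.1516 rad (taken the short way round)
course = atan2(Δλ, Δψ) = 111.79°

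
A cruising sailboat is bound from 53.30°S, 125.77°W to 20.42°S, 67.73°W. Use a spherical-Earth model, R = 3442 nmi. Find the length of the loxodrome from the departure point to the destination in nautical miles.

3350 nmi

Rhumb course C = atan2(Δλ, Δψ) with Δψ = ln[tan(π/4+φ₂/2)/tan(π/4+φ₁/2)] = +0.7394, Δλ = +1.0130 → C = 53.87°
d = R·|Δφ| / |cos C| = 3442·0.57386 / 0.58956 = 3350 nmi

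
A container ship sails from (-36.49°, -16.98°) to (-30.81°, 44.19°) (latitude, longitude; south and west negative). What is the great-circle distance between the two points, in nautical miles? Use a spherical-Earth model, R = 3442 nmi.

Haversine: a = sin²(Δφ/2)+cos φ₁ cos φ₂ sin²(Δλ/2) = 0.18122;  σ = 2·atan2(√a,√(1−a))
σ = 50.390° → d = Rσ = 3442·0.87947 = 3027 nmi

3027 nmi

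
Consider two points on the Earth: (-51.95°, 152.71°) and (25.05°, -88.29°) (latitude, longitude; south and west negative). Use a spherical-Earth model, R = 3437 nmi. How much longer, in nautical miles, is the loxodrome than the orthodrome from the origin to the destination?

Great circle: cos σ = sin φ₁ sin φ₂ + cos φ₁ cos φ₂ cos Δλ,  σ = 2.2195 rad → d_gc = 7628.3 nmi
Rhumb line: Δψ = +1.5166, q = Δφ/Δψ = 0.8861, d_rh = R√(Δφ²+q²Δλ²) = 7832.6 nmi
Excess = 7832.6 − 7628.3 = 204.3 ≈ 204 nmi

204 nmi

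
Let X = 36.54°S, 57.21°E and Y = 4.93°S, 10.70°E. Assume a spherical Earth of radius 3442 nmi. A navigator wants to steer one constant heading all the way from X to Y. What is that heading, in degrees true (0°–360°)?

306.5°

Meridional parts: M(φ₁)=-0.6860, M(φ₂)=-0.0862 → ΔM = +0.5998;  Δλ = -0.8118 rad
tan C = Δλ / ΔM = -1.3533 → C = 306.46°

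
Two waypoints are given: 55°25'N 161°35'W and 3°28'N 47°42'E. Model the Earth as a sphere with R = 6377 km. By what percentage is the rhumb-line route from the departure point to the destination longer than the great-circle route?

15.1%

Great circle: σ = 2.0313 rad → d_gc = Rσ = 12953.5 km
Rhumb: Δφ = -0.9067, Δλ = -2.6305, Δψ = -1.1064, q = Δφ/Δψ = 0.8195 → d_rh = R√(Δφ²+q²Δλ²) = 14913.0 km
Excess = (14913.0 − 12953.5) / 12953.5 = 1959.5 / 12953.5 = 15.13% ≈ 15.1%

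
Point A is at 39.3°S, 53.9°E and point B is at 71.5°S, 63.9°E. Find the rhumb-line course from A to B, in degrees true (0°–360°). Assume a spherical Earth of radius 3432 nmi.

Meridional parts: M(φ₁)=-0.7470, M(φ₂)=-1.8149 → ΔM = -1.0678;  Δλ = +0.1745 rad
tan C = Δλ / ΔM = -0.1634 → C = 170.72°

170.7°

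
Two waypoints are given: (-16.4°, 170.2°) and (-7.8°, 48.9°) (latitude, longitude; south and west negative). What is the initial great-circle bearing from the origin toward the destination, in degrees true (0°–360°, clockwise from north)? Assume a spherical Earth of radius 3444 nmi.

252.0°

N = sin Δλ·cos φ₂ = -0.8466;  D = cos φ₁ sin φ₂ − sin φ₁ cos φ₂ cos Δλ = -0.2755
initial course = atan2(N, D) = 251.97°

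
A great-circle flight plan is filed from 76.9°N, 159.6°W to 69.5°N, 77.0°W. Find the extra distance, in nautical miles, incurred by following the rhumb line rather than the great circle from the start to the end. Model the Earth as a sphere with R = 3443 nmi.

116 nmi

Great circle: cos σ = sin φ₁ sin φ₂ + cos φ₁ cos φ₂ cos Δλ,  σ = 0.3962 rad → d_gc = 1364.2 nmi
Rhumb line: Δψ = -0.4542, q = Δφ/Δψ = 0.2844, d_rh = R√(Δφ²+q²Δλ²) = 1479.8 nmi
Excess = 1479.8 − 1364.2 = 115.6 ≈ 116 nmi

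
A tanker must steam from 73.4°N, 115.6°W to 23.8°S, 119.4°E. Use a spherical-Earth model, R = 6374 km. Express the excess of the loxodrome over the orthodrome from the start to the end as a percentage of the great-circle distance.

Great circle: σ = 2.1373 rad → d_gc = Rσ = 13622.9 km
Rhumb: Δφ = -1.6965, Δλ = -2.1817, Δψ = -2.3528, q = Δφ/Δψ = 0.7210 → d_rh = R√(Δφ²+q²Δλ²) = 14746.5 km
Excess = (14746.5 − 13622.9) / 13622.9 = 1123.6 / 13622.9 = 8.248% ≈ 8.2%

8.2%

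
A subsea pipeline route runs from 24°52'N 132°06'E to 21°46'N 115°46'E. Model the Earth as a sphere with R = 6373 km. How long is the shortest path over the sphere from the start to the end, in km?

1702 km

cos σ = sin φ₁ sin φ₂ + cos φ₁ cos φ₂ cos Δλ
      = sin(24.87°)sin(21.77°) + cos(24.87°)cos(21.77°)cos(-16.33°) = 0.9645
σ = 15.306° → d = Rσ = 6373·0.26714 = 1702 km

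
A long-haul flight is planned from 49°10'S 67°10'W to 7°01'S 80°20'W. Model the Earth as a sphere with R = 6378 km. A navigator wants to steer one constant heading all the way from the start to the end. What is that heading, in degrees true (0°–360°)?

Meridional parts: M(φ₁)=-0.9882, M(φ₂)=-0.1228 → ΔM = +0.8655;  Δλ = -0.2298 rad
tan C = Δλ / ΔM = -0.2655 → C = 345.13°

345.1°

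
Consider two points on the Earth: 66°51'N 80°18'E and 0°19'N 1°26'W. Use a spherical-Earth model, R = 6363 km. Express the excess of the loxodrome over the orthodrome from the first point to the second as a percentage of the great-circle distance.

3.7%

Great circle: σ = 1.5092 rad → d_gc = Rσ = 9602.7 km
Rhumb: Δφ = -1.1612, Δλ = -1.4265, Δψ = -1.5801, q = Δφ/Δψ = 0.7349 → d_rh = R√(Δφ²+q²Δλ²) = 9954.5 km
Excess = (9954.5 − 9602.7) / 9602.7 = 351.8 / 9602.7 = 3.66% ≈ 3.7%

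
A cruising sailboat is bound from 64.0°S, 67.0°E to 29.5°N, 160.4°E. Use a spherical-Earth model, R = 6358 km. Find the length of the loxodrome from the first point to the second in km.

Δψ = ln[tan(π/4+φ₂/2)/tan(π/4+φ₁/2)] = +2.0052;  Δφ = +1.6319 rad,  Δλ = +1.6301 rad
q = Δφ/Δψ = 0.8138
d = R·√(Δφ² + q²Δλ²) = 6358·2.10312 = 13372 km

13372 km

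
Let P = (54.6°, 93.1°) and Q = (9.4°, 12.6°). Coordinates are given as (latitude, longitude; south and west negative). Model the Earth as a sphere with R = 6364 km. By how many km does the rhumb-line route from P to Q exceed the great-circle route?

Great circle: cos σ = sin φ₁ sin φ₂ + cos φ₁ cos φ₂ cos Δλ,  σ = 1.3413 rad → d_gc = 8536.2 km
Rhumb line: Δψ = -0.9773, q = Δφ/Δψ = 0.8072, d_rh = R√(Δφ²+q²Δλ²) = 8791.8 km
Excess = 8791.8 − 8536.2 = 255.6 ≈ 256 km

256 km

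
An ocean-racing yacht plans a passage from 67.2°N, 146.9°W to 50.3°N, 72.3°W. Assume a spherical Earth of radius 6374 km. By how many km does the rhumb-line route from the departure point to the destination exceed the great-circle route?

Great circle: cos σ = sin φ₁ sin φ₂ + cos φ₁ cos φ₂ cos Δλ,  σ = 0.6841 rad → d_gc = 4360.2 km
Rhumb line: Δψ = -0.5824, q = Δφ/Δψ = 0.5064, d_rh = R√(Δφ²+q²Δλ²) = 4604.2 km
Excess = 4604.2 − 4360.2 = 244.0 ≈ 244 km

244 km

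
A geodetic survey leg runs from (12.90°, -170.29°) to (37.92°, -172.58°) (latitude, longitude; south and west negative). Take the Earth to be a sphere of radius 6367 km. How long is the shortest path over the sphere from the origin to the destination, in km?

2790 km

cos σ = sin φ₁ sin φ₂ + cos φ₁ cos φ₂ cos Δλ
      = sin(12.90°)sin(37.92°) + cos(12.90°)cos(37.92°)cos(-2.29°) = 0.9055
σ = 25.103° → d = Rσ = 6367·0.43813 = 2790 km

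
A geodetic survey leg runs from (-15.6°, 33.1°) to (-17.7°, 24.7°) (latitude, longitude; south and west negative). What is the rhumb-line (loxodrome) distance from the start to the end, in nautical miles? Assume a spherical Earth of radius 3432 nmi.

Rhumb course C = atan2(Δλ, Δψ) with Δψ = ln[tan(π/4+φ₂/2)/tan(π/4+φ₁/2)] = -0.0383, Δλ = -0.1466 → C = 255.37°
d = R·|Δφ| / |cos C| = 3432·0.03665 / 0.25250 = 498 nmi

498 nmi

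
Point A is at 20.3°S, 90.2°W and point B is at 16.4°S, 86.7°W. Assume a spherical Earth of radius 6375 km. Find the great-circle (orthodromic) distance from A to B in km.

Haversine: a = sin²(Δφ/2)+cos φ₁ cos φ₂ sin²(Δλ/2) = 0.00200;  σ = 2·atan2(√a,√(1−a))
σ = 5.122° → d = Rσ = 6375·0.08940 = 570 km

570 km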